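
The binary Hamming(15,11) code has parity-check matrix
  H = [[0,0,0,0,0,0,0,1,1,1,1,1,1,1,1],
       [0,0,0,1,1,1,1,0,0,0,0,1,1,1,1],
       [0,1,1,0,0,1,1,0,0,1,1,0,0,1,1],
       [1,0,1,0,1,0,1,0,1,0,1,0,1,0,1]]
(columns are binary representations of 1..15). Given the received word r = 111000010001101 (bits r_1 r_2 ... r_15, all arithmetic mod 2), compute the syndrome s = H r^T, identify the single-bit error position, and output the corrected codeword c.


s = (0, 1, 1, 0)^T, error position = 6, corrected codeword c = 111001010001101

Compute s = H r^T mod 2 one row at a time:
  s_1 = 1 + 0 + 0 + 0 + 1 + 1 + 0 + 1 = 4 ≡ 0 (mod 2).
  s_2 = 0 + 0 + 0 + 0 + 1 + 1 + 0 + 1 = 3 ≡ 1 (mod 2).
  s_3 = 1 + 1 + 0 + 0 + 0 + 0 + 0 + 1 = 3 ≡ 1 (mod 2).
  s_4 = 1 + 1 + 0 + 0 + 0 + 0 + 1 + 1 = 4 ≡ 0 (mod 2).
s = (0, 1, 1, 0)^T — this equals column 6 of H (binary 0110), so error is at position 6.
Correct: flip bit 6 of r = 111000010001101 to get c = 111001010001101.


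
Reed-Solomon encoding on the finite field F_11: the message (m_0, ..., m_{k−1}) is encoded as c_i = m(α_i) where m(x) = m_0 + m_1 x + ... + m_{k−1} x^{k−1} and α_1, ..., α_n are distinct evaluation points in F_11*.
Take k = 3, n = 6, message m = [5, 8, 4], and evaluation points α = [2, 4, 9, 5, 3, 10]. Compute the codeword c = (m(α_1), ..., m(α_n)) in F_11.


c = [4, 2, 5, 2, 10, 1]

Message polynomial: m(x) = 5 + 8·x + 4·x^2 (mod 11).
For each evaluation point α_i, compute m(α_i) mod 11:
  α_1 = 2: Horner steps 4 → 5 → 4, so m(2) = 4.
  α_2 = 4: Horner steps 4 → 2 → 2, so m(4) = 2.
  α_3 = 9: Horner steps 4 → 0 → 5, so m(9) = 5.
  α_4 = 5: Horner steps 4 → 6 → 2, so m(5) = 2.
  α_5 = 3: Horner steps 4 → 9 → 10, so m(3) = 10.
  α_6 = 10: Horner steps 4 → 4 → 1, so m(10) = 1.
Codeword c = [4, 2, 5, 2, 10, 1] ∈ F_11^6.


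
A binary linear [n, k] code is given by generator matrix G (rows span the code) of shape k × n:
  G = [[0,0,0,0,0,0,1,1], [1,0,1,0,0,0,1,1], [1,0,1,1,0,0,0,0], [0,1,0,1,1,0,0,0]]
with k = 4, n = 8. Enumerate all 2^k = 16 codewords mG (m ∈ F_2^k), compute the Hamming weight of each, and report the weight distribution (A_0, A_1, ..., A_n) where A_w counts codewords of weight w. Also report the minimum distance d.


Weight distribution: A_0 = 1, A_1 = 1, A_2 = 3, A_3 = 3, A_4 = 3, A_5 = 3, A_6 = 1, A_7 = 1. Minimum distance d = 1.

Enumerate all 2^4 = 16 messages m ∈ F_2^4.
For each, compute codeword c = mG in F_2^8, then tally its weight.
  m = 0000 → c = 00000000, weight = 0.
  m = 1000 → c = 00000011, weight = 2.
  m = 0100 → c = 10100011, weight = 4.
  m = 1100 → c = 10100000, weight = 2.
  m = 0010 → c = 10110000, weight = 3.
  m = 1010 → c = 10110011, weight = 5.
  m = 0110 → c = 00010011, weight = 3.
  m = 1110 → c = 00010000, weight = 1.
  m = 0001 → c = 01011000, weight = 3.
  m = 1001 → c = 01011011, weight = 5.
  m = 0101 → c = 11111011, weight = 7.
  m = 1101 → c = 11111000, weight = 5.
  m = 0011 → c = 11101000, weight = 4.
  m = 1011 → c = 11101011, weight = 6.
  m = 0111 → c = 01001011, weight = 4.
  m = 1111 → c = 01001000, weight = 2.
Tally weights:
  weight 0: 1 codewords.
  weight 1: 1 codewords.
  weight 2: 3 codewords.
  weight 3: 3 codewords.
  weight 4: 3 codewords.
  weight 5: 3 codewords.
  weight 6: 1 codewords.
  weight 7: 1 codewords.
Minimum distance d = smallest w > 0 with A_w > 0 = 1.
Sanity: Σ A_w = 16 = 2^4 = 16 ✓.


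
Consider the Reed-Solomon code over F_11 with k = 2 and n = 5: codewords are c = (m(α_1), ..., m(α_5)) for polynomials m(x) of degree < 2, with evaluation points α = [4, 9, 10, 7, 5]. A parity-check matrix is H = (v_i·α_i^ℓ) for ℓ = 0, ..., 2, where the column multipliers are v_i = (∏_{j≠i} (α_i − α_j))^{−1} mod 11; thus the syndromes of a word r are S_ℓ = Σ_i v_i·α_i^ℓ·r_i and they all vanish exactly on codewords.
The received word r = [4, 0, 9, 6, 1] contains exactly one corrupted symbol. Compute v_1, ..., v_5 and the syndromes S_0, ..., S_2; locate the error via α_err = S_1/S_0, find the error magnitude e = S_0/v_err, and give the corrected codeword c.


S = (6, 5, 6), error at position 3, error magnitude e = 1, c = [4, 0, 8, 6, 1].

Step 1: column multipliers v_i = (∏_{j≠i}(α_i − α_j))^{−1} mod 11.
  i = 1 (α = 4): (4−9)(4−10)(4−7)(4−5) = (−5)·(−6)·(−3)·(−1) = 90 ≡ 2, so v_1 = 2^{−1} = 6 (mod 11).
  i = 2 (α = 9): (9−4)(9−10)(9−7)(9−5) = 5·(−1)·2·4 = −40 ≡ 4, so v_2 = 4^{−1} = 3 (mod 11).
  i = 3 (α = 10): (10−4)(10−9)(10−7)(10−5) = 6·1·3·5 = 90 ≡ 2, so v_3 = 2^{−1} = 6 (mod 11).
  i = 4 (α = 7): (7−4)(7−9)(7−10)(7−5) = 3·(−2)·(−3)·2 = 36 ≡ 3, so v_4 = 3^{−1} = 4 (mod 11).
  i = 5 (α = 5): (5−4)(5−9)(5−10)(5−7) = 1·(−4)·(−5)·(−2) = −40 ≡ 4, so v_5 = 4^{−1} = 3 (mod 11).
  v = [6, 3, 6, 4, 3].
Step 2: syndromes of r = [4, 0, 9, 6, 1] (all sums mod 11).
  S_0 = Σ v_i r_i = 6·4 + 3·0 + 6·9 + 4·6 + 3·1 = 105 ≡ 6.
  S_1 = Σ v_i α_i r_i = 6·4·4 + 3·9·0 + 6·10·9 + 4·7·6 + 3·5·1 = 819 ≡ 5.
  α_i^2 mod 11 = [5, 4, 1, 5, 3].
  S_2 = Σ v_i α_i^2 r_i = 6·5·4 + 3·4·0 + 6·1·9 + 4·5·6 + 3·3·1 = 303 ≡ 6.
  S = (6, 5, 6) ≠ 0, so r is not a codeword (an error is present).
Step 3: locate the error. For a single error e at position i, S_ℓ = v_i·e·α_i^ℓ, so α_err = S_1/S_0.
  S_0^{−1} = 6^{−1} = 2 (mod 11), so α_err = 5·2 = 10 ≡ 10 = α_3. Error position i = 3.
  Consistency check: S_2/S_1 = 6·9 = 54 ≡ 10 = α_err ✓ (single-error assumption holds).
Step 4: error magnitude e = S_0/v_3 = S_0·∏_{j≠3}(α_3 − α_j) = 6·2 = 12 ≡ 1 (mod 11).
Step 5: correct position 3: c_3 = r_3 − e = 9 − 1 ≡ 8 (mod 11). Hence c = [4, 0, 8, 6, 1].
  Check: interpolating c through the α_i gives m(x) = 5 + 8·x (degree < 2) with m(α_i) = c_i for every i, so c is indeed a codeword.


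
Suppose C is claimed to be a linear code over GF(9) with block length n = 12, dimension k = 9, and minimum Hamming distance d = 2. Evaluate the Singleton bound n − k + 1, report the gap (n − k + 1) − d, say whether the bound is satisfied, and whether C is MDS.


Singleton RHS = n − k + 1 = 4, slack = 2, bound satisfied, not MDS.

Singleton bound: d ≤ n − k + 1.
Here n = 12, k = 9, so n − k + 1 = 4.
Given d = 2, check d ≤ 4: YES.
Slack = (n − k + 1) − d = 2.
The code is NOT MDS (slack = 2 > 0).
Description: the claimed parameters are [12, 9, 2]_9; such a code would be non-MDS.


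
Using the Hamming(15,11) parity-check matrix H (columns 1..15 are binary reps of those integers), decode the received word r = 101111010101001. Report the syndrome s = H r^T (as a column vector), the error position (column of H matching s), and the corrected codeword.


s = (0, 1, 0, 0)^T, error position = 4, corrected codeword c = 101011010101001

Compute s = H r^T mod 2 one row at a time:
  s_1 = 1 + 0 + 1 + 0 + 1 + 0 + 0 + 1 = 4 ≡ 0 (mod 2).
  s_2 = 1 + 1 + 1 + 0 + 1 + 0 + 0 + 1 = 5 ≡ 1 (mod 2).
  s_3 = 0 + 1 + 1 + 0 + 1 + 0 + 0 + 1 = 4 ≡ 0 (mod 2).
  s_4 = 1 + 1 + 1 + 0 + 0 + 0 + 0 + 1 = 4 ≡ 0 (mod 2).
s = (0, 1, 0, 0)^T — this equals column 4 of H (binary 0100), so error is at position 4.
Correct: flip bit 4 of r = 101111010101001 to get c = 101011010101001.


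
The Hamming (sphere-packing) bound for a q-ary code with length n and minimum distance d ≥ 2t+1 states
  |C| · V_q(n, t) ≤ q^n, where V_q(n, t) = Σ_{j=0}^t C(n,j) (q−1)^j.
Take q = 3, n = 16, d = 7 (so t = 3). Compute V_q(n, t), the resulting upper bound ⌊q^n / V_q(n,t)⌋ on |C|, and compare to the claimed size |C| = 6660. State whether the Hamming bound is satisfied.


V_q(n, t) = 4993, q^n = 43046721, Hamming bound = 8621, |C| = 6660 ≤ bound (satisfied).

Step 1: Compute V_q(n, t) = Σ_{j=0}^3 C(n, j) (q−1)^j.
  j = 0: C(16,0)·(2)^0 = 1·1 = 1.
  j = 1: C(16,1)·(2)^1 = 16·2 = 32.
  j = 2: C(16,2)·(2)^2 = 120·4 = 480.
  j = 3: C(16,3)·(2)^3 = 560·8 = 4480.
  V_q(n, t) = 1 + 32 + 480 + 4480 = 4993.
Step 2: q^n = 3^16 = 43046721.
Step 3: Hamming bound ⌊q^n / V_q(n,t)⌋ = ⌊43046721/4993⌋ = 8621.
Step 4: Compare |C| = 6660 to 8621: satisfied.
The claimed |C| lies below the Hamming bound.


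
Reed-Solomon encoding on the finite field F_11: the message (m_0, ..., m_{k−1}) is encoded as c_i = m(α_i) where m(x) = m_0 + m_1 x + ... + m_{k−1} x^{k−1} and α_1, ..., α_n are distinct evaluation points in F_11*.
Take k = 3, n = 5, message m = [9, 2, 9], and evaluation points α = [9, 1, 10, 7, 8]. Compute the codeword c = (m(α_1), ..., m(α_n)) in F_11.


c = [8, 9, 5, 2, 7]

Message polynomial: m(x) = 9 + 2·x + 9·x^2 (mod 11).
For each evaluation point α_i, compute m(α_i) mod 11:
  α_1 = 9: Horner steps 9 → 6 → 8, so m(9) = 8.
  α_2 = 1: Horner steps 9 → 0 → 9, so m(1) = 9.
  α_3 = 10: Horner steps 9 → 4 → 5, so m(10) = 5.
  α_4 = 7: Horner steps 9 → 10 → 2, so m(7) = 2.
  α_5 = 8: Horner steps 9 → 8 → 7, so m(8) = 7.
Codeword c = [8, 9, 5, 2, 7] ∈ F_11^5.


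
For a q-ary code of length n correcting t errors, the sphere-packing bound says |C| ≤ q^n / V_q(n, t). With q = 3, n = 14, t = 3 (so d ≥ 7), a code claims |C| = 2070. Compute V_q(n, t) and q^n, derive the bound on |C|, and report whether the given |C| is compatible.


V_q(n, t) = 3305, q^n = 4782969, Hamming bound = 1447, |C| = 2070 > bound (violated).

Step 1: Compute V_q(n, t) = Σ_{j=0}^3 C(n, j) (q−1)^j.
  j = 0: C(14,0)·(2)^0 = 1·1 = 1.
  j = 1: C(14,1)·(2)^1 = 14·2 = 28.
  j = 2: C(14,2)·(2)^2 = 91·4 = 364.
  j = 3: C(14,3)·(2)^3 = 364·8 = 2912.
  V_q(n, t) = 1 + 28 + 364 + 2912 = 3305.
Step 2: q^n = 3^14 = 4782969.
Step 3: Hamming bound ⌊q^n / V_q(n,t)⌋ = ⌊4782969/3305⌋ = 1447.
Step 4: Compare |C| = 2070 to 1447: violated.
The claimed |C| lies above the Hamming bound, so no 3-ary code of length 14 with d ≥ 7 can have 2070 codewords.


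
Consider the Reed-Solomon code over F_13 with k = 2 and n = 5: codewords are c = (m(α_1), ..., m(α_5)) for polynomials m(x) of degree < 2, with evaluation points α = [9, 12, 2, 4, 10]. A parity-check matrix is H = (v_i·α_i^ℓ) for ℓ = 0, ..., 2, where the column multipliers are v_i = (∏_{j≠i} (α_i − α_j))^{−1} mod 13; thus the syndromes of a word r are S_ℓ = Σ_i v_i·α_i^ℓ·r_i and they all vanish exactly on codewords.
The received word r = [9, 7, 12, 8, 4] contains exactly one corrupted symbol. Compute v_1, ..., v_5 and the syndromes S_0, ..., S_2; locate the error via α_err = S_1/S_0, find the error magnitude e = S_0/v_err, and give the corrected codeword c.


S = (10, 7, 1), error at position 3, error magnitude e = 7, c = [9, 7, 5, 8, 4].

Step 1: column multipliers v_i = (∏_{j≠i}(α_i − α_j))^{−1} mod 13.
  i = 1 (α = 9): (9−12)(9−2)(9−4)(9−10) = (−3)·7·5·(−1) = 105 ≡ 1, so v_1 = 1^{−1} = 1 (mod 13).
  i = 2 (α = 12): (12−9)(12−2)(12−4)(12−10) = 3·10·8·2 = 480 ≡ 12, so v_2 = 12^{−1} = 12 (mod 13).
  i = 3 (α = 2): (2−9)(2−12)(2−4)(2−10) = (−7)·(−10)·(−2)·(−8) = 1120 ≡ 2, so v_3 = 2^{−1} = 7 (mod 13).
  i = 4 (α = 4): (4−9)(4−12)(4−2)(4−10) = (−5)·(−8)·2·(−6) = −480 ≡ 1, so v_4 = 1^{−1} = 1 (mod 13).
  i = 5 (α = 10): (10−9)(10−12)(10−2)(10−4) = 1·(−2)·8·6 = −96 ≡ 8, so v_5 = 8^{−1} = 5 (mod 13).
  v = [1, 12, 7, 1, 5].
Step 2: syndromes of r = [9, 7, 12, 8, 4] (all sums mod 13).
  S_0 = Σ v_i r_i = 1·9 + 12·7 + 7·12 + 1·8 + 5·4 = 205 ≡ 10.
  S_1 = Σ v_i α_i r_i = 1·9·9 + 12·12·7 + 7·2·12 + 1·4·8 + 5·10·4 = 1489 ≡ 7.
  α_i^2 mod 13 = [3, 1, 4, 3, 9].
  S_2 = Σ v_i α_i^2 r_i = 1·3·9 + 12·1·7 + 7·4·12 + 1·3·8 + 5·9·4 = 651 ≡ 1.
  S = (10, 7, 1) ≠ 0, so r is not a codeword (an error is present).
Step 3: locate the error. For a single error e at position i, S_ℓ = v_i·e·α_i^ℓ, so α_err = S_1/S_0.
  S_0^{−1} = 10^{−1} = 4 (mod 13), so α_err = 7·4 = 28 ≡ 2 = α_3. Error position i = 3.
  Consistency check: S_2/S_1 = 1·2 = 2 ≡ 2 = α_err ✓ (single-error assumption holds).
Step 4: error magnitude e = S_0/v_3 = S_0·∏_{j≠3}(α_3 − α_j) = 10·2 = 20 ≡ 7 (mod 13).
Step 5: correct position 3: c_3 = r_3 − e = 12 − 7 ≡ 5 (mod 13). Hence c = [9, 7, 5, 8, 4].
  Check: interpolating c through the α_i gives m(x) = 2 + 8·x (degree < 2) with m(α_i) = c_i for every i, so c is indeed a codeword.


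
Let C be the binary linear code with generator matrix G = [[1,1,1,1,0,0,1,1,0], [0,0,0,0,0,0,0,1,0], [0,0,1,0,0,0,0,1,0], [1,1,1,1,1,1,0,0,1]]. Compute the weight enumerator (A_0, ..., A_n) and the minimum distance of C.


Weight distribution: A_0 = 1, A_1 = 2, A_2 = 1, A_4 = 2, A_5 = 4, A_6 = 3, A_7 = 2, A_8 = 1. Minimum distance d = 1.

Enumerate all 2^4 = 16 messages m ∈ F_2^4.
For each, compute codeword c = mG in F_2^9, then tally its weight.
  m = 0000 → c = 000000000, weight = 0.
  m = 1000 → c = 111100110, weight = 6.
  m = 0100 → c = 000000010, weight = 1.
  m = 1100 → c = 111100100, weight = 5.
  m = 0010 → c = 001000010, weight = 2.
  m = 1010 → c = 110100100, weight = 4.
  m = 0110 → c = 001000000, weight = 1.
  m = 1110 → c = 110100110, weight = 5.
  m = 0001 → c = 111111001, weight = 7.
  m = 1001 → c = 000011111, weight = 5.
  m = 0101 → c = 111111011, weight = 8.
  m = 1101 → c = 000011101, weight = 4.
  m = 0011 → c = 110111011, weight = 7.
  m = 1011 → c = 001011101, weight = 5.
  m = 0111 → c = 110111001, weight = 6.
  m = 1111 → c = 001011111, weight = 6.
Tally weights:
  weight 0: 1 codewords.
  weight 1: 2 codewords.
  weight 2: 1 codewords.
  weight 4: 2 codewords.
  weight 5: 4 codewords.
  weight 6: 3 codewords.
  weight 7: 2 codewords.
  weight 8: 1 codewords.
Minimum distance d = smallest w > 0 with A_w > 0 = 1.
Sanity: Σ A_w = 16 = 2^4 = 16 ✓.


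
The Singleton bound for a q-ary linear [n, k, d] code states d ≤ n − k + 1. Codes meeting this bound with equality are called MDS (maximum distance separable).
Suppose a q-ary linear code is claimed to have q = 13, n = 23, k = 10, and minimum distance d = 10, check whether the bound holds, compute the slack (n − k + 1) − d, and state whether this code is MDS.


Singleton RHS = n − k + 1 = 14, slack = 4, bound satisfied, not MDS.

Singleton bound: d ≤ n − k + 1.
Here n = 23, k = 10, so n − k + 1 = 14.
Given d = 10, check d ≤ 14: YES.
Slack = (n − k + 1) − d = 4.
The code is NOT MDS (slack = 4 > 0).
Description: the claimed parameters are [23, 10, 10]_13; such a code would be non-MDS.


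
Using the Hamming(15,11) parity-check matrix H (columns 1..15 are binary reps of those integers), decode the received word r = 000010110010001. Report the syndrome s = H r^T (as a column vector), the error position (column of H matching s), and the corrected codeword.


s = (1, 1, 1, 0)^T, error position = 14, corrected codeword c = 000010110010011

Compute s = H r^T mod 2 one row at a time:
  s_1 = 1 + 0 + 0 + 1 + 0 + 0 + 0 + 1 = 3 ≡ 1 (mod 2).
  s_2 = 0 + 1 + 0 + 1 + 0 + 0 + 0 + 1 = 3 ≡ 1 (mod 2).
  s_3 = 0 + 0 + 0 + 1 + 0 + 1 + 0 + 1 = 3 ≡ 1 (mod 2).
  s_4 = 0 + 0 + 1 + 1 + 0 + 1 + 0 + 1 = 4 ≡ 0 (mod 2).
s = (1, 1, 1, 0)^T — this equals column 14 of H (binary 1110), so error is at position 14.
Correct: flip bit 14 of r = 000010110010001 to get c = 000010110010011.


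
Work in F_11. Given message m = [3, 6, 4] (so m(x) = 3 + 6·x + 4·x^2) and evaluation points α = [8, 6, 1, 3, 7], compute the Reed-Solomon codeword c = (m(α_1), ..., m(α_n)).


c = [10, 7, 2, 2, 10]

Message polynomial: m(x) = 3 + 6·x + 4·x^2 (mod 11).
For each evaluation point α_i, compute m(α_i) mod 11:
  α_1 = 8: Horner steps 4 → 5 → 10, so m(8) = 10.
  α_2 = 6: Horner steps 4 → 8 → 7, so m(6) = 7.
  α_3 = 1: Horner steps 4 → 10 → 2, so m(1) = 2.
  α_4 = 3: Horner steps 4 → 7 → 2, so m(3) = 2.
  α_5 = 7: Horner steps 4 → 1 → 10, so m(7) = 10.
Codeword c = [10, 7, 2, 2, 10] ∈ F_11^5.


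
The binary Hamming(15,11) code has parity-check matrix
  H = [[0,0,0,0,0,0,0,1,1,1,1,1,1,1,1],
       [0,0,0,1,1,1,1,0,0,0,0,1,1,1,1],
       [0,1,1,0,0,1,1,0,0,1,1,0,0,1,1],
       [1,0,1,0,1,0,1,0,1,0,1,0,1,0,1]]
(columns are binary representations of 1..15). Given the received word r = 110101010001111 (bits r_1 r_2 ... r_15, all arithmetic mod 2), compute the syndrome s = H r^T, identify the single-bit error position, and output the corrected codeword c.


s = (1, 0, 0, 1)^T, error position = 9, corrected codeword c = 110101011001111

Compute s = H r^T mod 2 one row at a time:
  s_1 = 1 + 0 + 0 + 0 + 1 + 1 + 1 + 1 = 5 ≡ 1 (mod 2).
  s_2 = 1 + 0 + 1 + 0 + 1 + 1 + 1 + 1 = 6 ≡ 0 (mod 2).
  s_3 = 1 + 0 + 1 + 0 + 0 + 0 + 1 + 1 = 4 ≡ 0 (mod 2).
  s_4 = 1 + 0 + 0 + 0 + 0 + 0 + 1 + 1 = 3 ≡ 1 (mod 2).
s = (1, 0, 0, 1)^T — this equals column 9 of H (binary 1001), so error is at position 9.
Correct: flip bit 9 of r = 110101010001111 to get c = 110101011001111.


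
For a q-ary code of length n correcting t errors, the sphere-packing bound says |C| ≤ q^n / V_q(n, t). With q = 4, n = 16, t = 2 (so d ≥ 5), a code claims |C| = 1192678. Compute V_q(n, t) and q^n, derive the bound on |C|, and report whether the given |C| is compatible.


V_q(n, t) = 1129, q^n = 4294967296, Hamming bound = 3804222, |C| = 1192678 ≤ bound (satisfied).

Step 1: Compute V_q(n, t) = Σ_{j=0}^2 C(n, j) (q−1)^j.
  j = 0: C(16,0)·(3)^0 = 1·1 = 1.
  j = 1: C(16,1)·(3)^1 = 16·3 = 48.
  j = 2: C(16,2)·(3)^2 = 120·9 = 1080.
  V_q(n, t) = 1 + 48 + 1080 = 1129.
Step 2: q^n = 4^16 = 4294967296.
Step 3: Hamming bound ⌊q^n / V_q(n,t)⌋ = ⌊4294967296/1129⌋ = 3804222.
Step 4: Compare |C| = 1192678 to 3804222: satisfied.
The claimed |C| lies below the Hamming bound.


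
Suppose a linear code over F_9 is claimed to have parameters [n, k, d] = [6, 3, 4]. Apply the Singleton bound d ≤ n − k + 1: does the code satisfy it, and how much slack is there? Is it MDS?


Singleton RHS = n − k + 1 = 4, slack = 0, bound satisfied, MDS.

Singleton bound: d ≤ n − k + 1.
Here n = 6, k = 3, so n − k + 1 = 4.
Given d = 4, check d ≤ 4: YES.
Slack = (n − k + 1) − d = 0.
The code is MDS (slack = 0).
Description: the claimed parameters are [6, 3, 4]_9; such a code would be MDS (meets Singleton bound).


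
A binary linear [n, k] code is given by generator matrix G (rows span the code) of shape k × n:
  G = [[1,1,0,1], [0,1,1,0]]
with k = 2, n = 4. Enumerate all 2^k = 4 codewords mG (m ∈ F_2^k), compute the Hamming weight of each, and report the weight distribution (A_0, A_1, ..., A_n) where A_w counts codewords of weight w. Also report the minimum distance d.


Weight distribution: A_0 = 1, A_2 = 1, A_3 = 2. Minimum distance d = 2.

Enumerate all 2^2 = 4 messages m ∈ F_2^2.
For each, compute codeword c = mG in F_2^4, then tally its weight.
  m = 00 → c = 0000, weight = 0.
  m = 10 → c = 1101, weight = 3.
  m = 01 → c = 0110, weight = 2.
  m = 11 → c = 1011, weight = 3.
Tally weights:
  weight 0: 1 codewords.
  weight 2: 1 codewords.
  weight 3: 2 codewords.
Minimum distance d = smallest w > 0 with A_w > 0 = 2.
Sanity: Σ A_w = 4 = 2^2 = 4 ✓.


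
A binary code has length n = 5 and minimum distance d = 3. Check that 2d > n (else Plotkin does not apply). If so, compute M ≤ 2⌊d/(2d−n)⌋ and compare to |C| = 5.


Plotkin bound M ≤ 6; given |C| = 5 ≤ bound (satisfied).

Check applicability: 2d = 6, n = 5.
2d − n = 1 > 0, so Plotkin applies.
Compute d/(2d−n) = 3/1 ≈ 3.0000.
⌊d/(2d−n)⌋ = 3.
Plotkin bound: M ≤ 2·3 = 6.
Given |C| = 5, check: satisfied.
This |C| is below the Plotkin bound.


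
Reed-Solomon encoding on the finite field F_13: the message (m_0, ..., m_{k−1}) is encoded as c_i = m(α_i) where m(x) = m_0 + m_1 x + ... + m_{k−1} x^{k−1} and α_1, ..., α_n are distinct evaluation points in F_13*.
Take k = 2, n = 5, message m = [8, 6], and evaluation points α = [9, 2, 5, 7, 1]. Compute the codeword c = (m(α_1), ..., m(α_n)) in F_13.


c = [10, 7, 12, 11, 1]

Message polynomial: m(x) = 8 + 6·x (mod 13).
For each evaluation point α_i, compute m(α_i) mod 13:
  α_1 = 9: Horner steps 6 → 10, so m(9) = 10.
  α_2 = 2: Horner steps 6 → 7, so m(2) = 7.
  α_3 = 5: Horner steps 6 → 12, so m(5) = 12.
  α_4 = 7: Horner steps 6 → 11, so m(7) = 11.
  α_5 = 1: Horner steps 6 → 1, so m(1) = 1.
Codeword c = [10, 7, 12, 11, 1] ∈ F_13^5.


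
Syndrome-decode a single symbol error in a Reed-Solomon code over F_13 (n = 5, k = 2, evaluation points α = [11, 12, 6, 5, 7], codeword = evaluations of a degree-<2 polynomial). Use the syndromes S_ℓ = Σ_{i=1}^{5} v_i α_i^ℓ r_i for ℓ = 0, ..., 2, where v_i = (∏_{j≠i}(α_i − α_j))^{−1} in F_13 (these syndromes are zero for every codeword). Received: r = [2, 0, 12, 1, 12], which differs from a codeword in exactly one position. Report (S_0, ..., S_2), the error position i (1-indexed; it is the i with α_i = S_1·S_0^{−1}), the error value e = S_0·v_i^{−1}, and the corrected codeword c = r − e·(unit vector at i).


S = (2, 1, 7), error at position 5, error magnitude e = 2, c = [2, 0, 12, 1, 10].

Step 1: column multipliers v_i = (∏_{j≠i}(α_i − α_j))^{−1} mod 13.
  i = 1 (α = 11): (11−12)(11−6)(11−5)(11−7) = (−1)·5·6·4 = −120 ≡ 10, so v_1 = 10^{−1} = 4 (mod 13).
  i = 2 (α = 12): (12−11)(12−6)(12−5)(12−7) = 1·6·7·5 = 210 ≡ 2, so v_2 = 2^{−1} = 7 (mod 13).
  i = 3 (α = 6): (6−11)(6−12)(6−5)(6−7) = (−5)·(−6)·1·(−1) = −30 ≡ 9, so v_3 = 9^{−1} = 3 (mod 13).
  i = 4 (α = 5): (5−11)(5−12)(5−6)(5−7) = (−6)·(−7)·(−1)·(−2) = 84 ≡ 6, so v_4 = 6^{−1} = 11 (mod 13).
  i = 5 (α = 7): (7−11)(7−12)(7−6)(7−5) = (−4)·(−5)·1·2 = 40 ≡ 1, so v_5 = 1^{−1} = 1 (mod 13).
  v = [4, 7, 3, 11, 1].
Step 2: syndromes of r = [2, 0, 12, 1, 12] (all sums mod 13).
  S_0 = Σ v_i r_i = 4·2 + 7·0 + 3·12 + 11·1 + 1·12 = 67 ≡ 2.
  S_1 = Σ v_i α_i r_i = 4·11·2 + 7·12·0 + 3·6·12 + 11·5·1 + 1·7·12 = 443 ≡ 1.
  α_i^2 mod 13 = [4, 1, 10, 12, 10].
  S_2 = Σ v_i α_i^2 r_i = 4·4·2 + 7·1·0 + 3·10·12 + 11·12·1 + 1·10·12 = 644 ≡ 7.
  S = (2, 1, 7) ≠ 0, so r is not a codeword (an error is present).
Step 3: locate the error. For a single error e at position i, S_ℓ = v_i·e·α_i^ℓ, so α_err = S_1/S_0.
  S_0^{−1} = 2^{−1} = 7 (mod 13), so α_err = 1·7 = 7 ≡ 7 = α_5. Error position i = 5.
  Consistency check: S_2/S_1 = 7·1 = 7 ≡ 7 = α_err ✓ (single-error assumption holds).
Step 4: error magnitude e = S_0/v_5 = S_0·∏_{j≠5}(α_5 − α_j) = 2·1 = 2 ≡ 2 (mod 13).
Step 5: correct position 5: c_5 = r_5 − e = 12 − 2 ≡ 10 (mod 13). Hence c = [2, 0, 12, 1, 10].
  Check: interpolating c through the α_i gives m(x) = 11 + 11·x (degree < 2) with m(α_i) = c_i for every i, so c is indeed a codeword.


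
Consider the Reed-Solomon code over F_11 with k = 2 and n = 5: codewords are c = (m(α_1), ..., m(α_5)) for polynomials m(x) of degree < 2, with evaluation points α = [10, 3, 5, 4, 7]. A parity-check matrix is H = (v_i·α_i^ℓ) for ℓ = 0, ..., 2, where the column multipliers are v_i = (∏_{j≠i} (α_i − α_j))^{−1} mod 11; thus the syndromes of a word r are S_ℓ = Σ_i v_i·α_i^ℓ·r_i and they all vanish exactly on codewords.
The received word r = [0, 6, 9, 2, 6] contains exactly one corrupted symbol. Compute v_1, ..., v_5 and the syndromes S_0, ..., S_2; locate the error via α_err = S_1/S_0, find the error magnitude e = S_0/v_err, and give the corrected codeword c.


S = (1, 7, 5), error at position 5, error magnitude e = 5, c = [0, 6, 9, 2, 1].

Step 1: column multipliers v_i = (∏_{j≠i}(α_i − α_j))^{−1} mod 11.
  i = 1 (α = 10): (10−3)(10−5)(10−4)(10−7) = 7·5·6·3 = 630 ≡ 3, so v_1 = 3^{−1} = 4 (mod 11).
  i = 2 (α = 3): (3−10)(3−5)(3−4)(3−7) = (−7)·(−2)·(−1)·(−4) = 56 ≡ 1, so v_2 = 1^{−1} = 1 (mod 11).
  i = 3 (α = 5): (5−10)(5−3)(5−4)(5−7) = (−5)·2·1·(−2) = 20 ≡ 9, so v_3 = 9^{−1} = 5 (mod 11).
  i = 4 (α = 4): (4−10)(4−3)(4−5)(4−7) = (−6)·1·(−1)·(−3) = −18 ≡ 4, so v_4 = 4^{−1} = 3 (mod 11).
  i = 5 (α = 7): (7−10)(7−3)(7−5)(7−4) = (−3)·4·2·3 = −72 ≡ 5, so v_5 = 5^{−1} = 9 (mod 11).
  v = [4, 1, 5, 3, 9].
Step 2: syndromes of r = [0, 6, 9, 2, 6] (all sums mod 11).
  S_0 = Σ v_i r_i = 4·0 + 1·6 + 5·9 + 3·2 + 9·6 = 111 ≡ 1.
  S_1 = Σ v_i α_i r_i = 4·10·0 + 1·3·6 + 5·5·9 + 3·4·2 + 9·7·6 = 645 ≡ 7.
  α_i^2 mod 11 = [1, 9, 3, 5, 5].
  S_2 = Σ v_i α_i^2 r_i = 4·1·0 + 1·9·6 + 5·3·9 + 3·5·2 + 9·5·6 = 489 ≡ 5.
  S = (1, 7, 5) ≠ 0, so r is not a codeword (an error is present).
Step 3: locate the error. For a single error e at position i, S_ℓ = v_i·e·α_i^ℓ, so α_err = S_1/S_0.
  S_0^{−1} = 1^{−1} = 1 (mod 11), so α_err = 7·1 = 7 ≡ 7 = α_5. Error position i = 5.
  Consistency check: S_2/S_1 = 5·8 = 40 ≡ 7 = α_err ✓ (single-error assumption holds).
Step 4: error magnitude e = S_0/v_5 = S_0·∏_{j≠5}(α_5 − α_j) = 1·5 = 5 ≡ 5 (mod 11).
Step 5: correct position 5: c_5 = r_5 − e = 6 − 5 ≡ 1 (mod 11). Hence c = [0, 6, 9, 2, 1].
  Check: interpolating c through the α_i gives m(x) = 7 + 7·x (degree < 2) with m(α_i) = c_i for every i, so c is indeed a codeword.


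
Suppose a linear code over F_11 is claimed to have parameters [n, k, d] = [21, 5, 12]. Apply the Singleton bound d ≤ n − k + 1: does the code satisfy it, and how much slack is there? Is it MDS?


Singleton RHS = n − k + 1 = 17, slack = 5, bound satisfied, not MDS.

Singleton bound: d ≤ n − k + 1.
Here n = 21, k = 5, so n − k + 1 = 17.
Given d = 12, check d ≤ 17: YES.
Slack = (n − k + 1) − d = 5.
The code is NOT MDS (slack = 5 > 0).
Description: the claimed parameters are [21, 5, 12]_11; such a code would be non-MDS.


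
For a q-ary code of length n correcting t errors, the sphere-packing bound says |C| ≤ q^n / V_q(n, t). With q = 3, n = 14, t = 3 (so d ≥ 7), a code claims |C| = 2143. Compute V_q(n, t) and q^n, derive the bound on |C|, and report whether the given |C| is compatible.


V_q(n, t) = 3305, q^n = 4782969, Hamming bound = 1447, |C| = 2143 > bound (violated).

Step 1: Compute V_q(n, t) = Σ_{j=0}^3 C(n, j) (q−1)^j.
  j = 0: C(14,0)·(2)^0 = 1·1 = 1.
  j = 1: C(14,1)·(2)^1 = 14·2 = 28.
  j = 2: C(14,2)·(2)^2 = 91·4 = 364.
  j = 3: C(14,3)·(2)^3 = 364·8 = 2912.
  V_q(n, t) = 1 + 28 + 364 + 2912 = 3305.
Step 2: q^n = 3^14 = 4782969.
Step 3: Hamming bound ⌊q^n / V_q(n,t)⌋ = ⌊4782969/3305⌋ = 1447.
Step 4: Compare |C| = 2143 to 1447: violated.
The claimed |C| lies above the Hamming bound, so no 3-ary code of length 14 with d ≥ 7 can have 2143 codewords.


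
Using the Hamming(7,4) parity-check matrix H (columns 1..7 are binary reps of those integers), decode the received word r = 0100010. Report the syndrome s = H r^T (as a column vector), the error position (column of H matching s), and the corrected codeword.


s = (1, 0, 0)^T, error position = 4, corrected codeword c = 0101010

Compute s = H r^T mod 2 one row at a time:
  s_1 = 0 + 0 + 1 + 0 = 1 ≡ 1 (mod 2).
  s_2 = 1 + 0 + 1 + 0 = 2 ≡ 0 (mod 2).
  s_3 = 0 + 0 + 0 + 0 = 0 ≡ 0 (mod 2).
s = (1, 0, 0)^T — this equals column 4 of H (binary 100), so error is at position 4.
Correct: flip bit 4 of r = 0100010 to get c = 0101010.


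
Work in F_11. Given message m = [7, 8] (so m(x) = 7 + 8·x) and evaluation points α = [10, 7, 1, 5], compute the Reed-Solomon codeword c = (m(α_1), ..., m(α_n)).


c = [10, 8, 4, 3]

Message polynomial: m(x) = 7 + 8·x (mod 11).
For each evaluation point α_i, compute m(α_i) mod 11:
  α_1 = 10: Horner steps 8 → 10, so m(10) = 10.
  α_2 = 7: Horner steps 8 → 8, so m(7) = 8.
  α_3 = 1: Horner steps 8 → 4, so m(1) = 4.
  α_4 = 5: Horner steps 8 → 3, so m(5) = 3.
Codeword c = [10, 8, 4, 3] ∈ F_11^4.


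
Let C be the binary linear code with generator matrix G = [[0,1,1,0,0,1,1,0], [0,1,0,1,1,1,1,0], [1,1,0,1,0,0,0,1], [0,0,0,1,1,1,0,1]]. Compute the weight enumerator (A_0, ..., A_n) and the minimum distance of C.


Weight distribution: A_0 = 1, A_3 = 4, A_4 = 5, A_5 = 4, A_6 = 2. Minimum distance d = 3.

Enumerate all 2^4 = 16 messages m ∈ F_2^4.
For each, compute codeword c = mG in F_2^8, then tally its weight.
  m = 0000 → c = 00000000, weight = 0.
  m = 1000 → c = 01100110, weight = 4.
  m = 0100 → c = 01011110, weight = 5.
  m = 1100 → c = 00111000, weight = 3.
  m = 0010 → c = 11010001, weight = 4.
  m = 1010 → c = 10110111, weight = 6.
  m = 0110 → c = 10001111, weight = 5.
  m = 1110 → c = 11101001, weight = 5.
  m = 0001 → c = 00011101, weight = 4.
  m = 1001 → c = 01111011, weight = 6.
  m = 0101 → c = 01000011, weight = 3.
  m = 1101 → c = 00100101, weight = 3.
  m = 0011 → c = 11001100, weight = 4.
  m = 1011 → c = 10101010, weight = 4.
  m = 0111 → c = 10010010, weight = 3.
  m = 1111 → c = 11110100, weight = 5.
Tally weights:
  weight 0: 1 codewords.
  weight 3: 4 codewords.
  weight 4: 5 codewords.
  weight 5: 4 codewords.
  weight 6: 2 codewords.
Minimum distance d = smallest w > 0 with A_w > 0 = 3.
Sanity: Σ A_w = 16 = 2^4 = 16 ✓.


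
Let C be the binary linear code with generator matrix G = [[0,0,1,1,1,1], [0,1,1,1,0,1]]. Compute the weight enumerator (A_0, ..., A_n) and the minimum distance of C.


Weight distribution: A_0 = 1, A_2 = 1, A_4 = 2. Minimum distance d = 2.

Enumerate all 2^2 = 4 messages m ∈ F_2^2.
For each, compute codeword c = mG in F_2^6, then tally its weight.
  m = 00 → c = 000000, weight = 0.
  m = 10 → c = 001111, weight = 4.
  m = 01 → c = 011101, weight = 4.
  m = 11 → c = 010010, weight = 2.
Tally weights:
  weight 0: 1 codewords.
  weight 2: 1 codewords.
  weight 4: 2 codewords.
Minimum distance d = smallest w > 0 with A_w > 0 = 2.
Sanity: Σ A_w = 4 = 2^2 = 4 ✓.


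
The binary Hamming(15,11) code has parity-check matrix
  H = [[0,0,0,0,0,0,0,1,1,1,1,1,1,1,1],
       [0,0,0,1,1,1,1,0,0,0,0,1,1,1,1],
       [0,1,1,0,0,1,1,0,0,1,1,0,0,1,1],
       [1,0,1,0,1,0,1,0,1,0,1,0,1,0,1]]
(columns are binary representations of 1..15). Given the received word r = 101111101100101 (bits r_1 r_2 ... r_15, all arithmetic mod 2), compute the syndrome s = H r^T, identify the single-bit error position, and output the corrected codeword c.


s = (0, 0, 1, 1)^T, error position = 3, corrected codeword c = 100111101100101

Compute s = H r^T mod 2 one row at a time:
  s_1 = 0 + 1 + 1 + 0 + 0 + 1 + 0 + 1 = 4 ≡ 0 (mod 2).
  s_2 = 1 + 1 + 1 + 1 + 0 + 1 + 0 + 1 = 6 ≡ 0 (mod 2).
  s_3 = 0 + 1 + 1 + 1 + 1 + 0 + 0 + 1 = 5 ≡ 1 (mod 2).
  s_4 = 1 + 1 + 1 + 1 + 1 + 0 + 1 + 1 = 7 ≡ 1 (mod 2).
s = (0, 0, 1, 1)^T — this equals column 3 of H (binary 0011), so error is at position 3.
Correct: flip bit 3 of r = 101111101100101 to get c = 100111101100101.


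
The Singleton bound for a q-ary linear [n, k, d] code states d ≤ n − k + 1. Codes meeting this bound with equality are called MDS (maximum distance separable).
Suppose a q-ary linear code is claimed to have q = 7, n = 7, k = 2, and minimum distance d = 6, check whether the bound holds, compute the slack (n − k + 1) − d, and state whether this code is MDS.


Singleton RHS = n − k + 1 = 6, slack = 0, bound satisfied, MDS.

Singleton bound: d ≤ n − k + 1.
Here n = 7, k = 2, so n − k + 1 = 6.
Given d = 6, check d ≤ 6: YES.
Slack = (n − k + 1) − d = 0.
The code is MDS (slack = 0).
Description: the claimed parameters are [7, 2, 6]_7; such a code would be MDS (meets Singleton bound).


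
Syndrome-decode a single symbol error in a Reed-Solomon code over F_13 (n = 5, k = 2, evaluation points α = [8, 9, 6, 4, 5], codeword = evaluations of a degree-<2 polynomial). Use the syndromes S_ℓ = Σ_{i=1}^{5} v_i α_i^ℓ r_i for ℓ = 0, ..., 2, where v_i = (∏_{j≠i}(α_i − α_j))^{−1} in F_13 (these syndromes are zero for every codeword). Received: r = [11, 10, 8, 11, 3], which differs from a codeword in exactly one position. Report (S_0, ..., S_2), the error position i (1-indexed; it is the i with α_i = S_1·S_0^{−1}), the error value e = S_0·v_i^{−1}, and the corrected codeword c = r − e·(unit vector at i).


S = (3, 11, 10), error at position 1, error magnitude e = 6, c = [5, 10, 8, 11, 3].

Step 1: column multipliers v_i = (∏_{j≠i}(α_i − α_j))^{−1} mod 13.
  i = 1 (α = 8): (8−9)(8−6)(8−4)(8−5) = (−1)·2·4·3 = −24 ≡ 2, so v_1 = 2^{−1} = 7 (mod 13).
  i = 2 (α = 9): (9−8)(9−6)(9−4)(9−5) = 1·3·5·4 = 60 ≡ 8, so v_2 = 8^{−1} = 5 (mod 13).
  i = 3 (α = 6): (6−8)(6−9)(6−4)(6−5) = (−2)·(−3)·2·1 = 12 ≡ 12, so v_3 = 12^{−1} = 12 (mod 13).
  i = 4 (α = 4): (4−8)(4−9)(4−6)(4−5) = (−4)·(−5)·(−2)·(−1) = 40 ≡ 1, so v_4 = 1^{−1} = 1 (mod 13).
  i = 5 (α = 5): (5−8)(5−9)(5−6)(5−4) = (−3)·(−4)·(−1)·1 = −12 ≡ 1, so v_5 = 1^{−1} = 1 (mod 13).
  v = [7, 5, 12, 1, 1].
Step 2: syndromes of r = [11, 10, 8, 11, 3] (all sums mod 13).
  S_0 = Σ v_i r_i = 7·11 + 5·10 + 12·8 + 1·11 + 1·3 = 237 ≡ 3.
  S_1 = Σ v_i α_i r_i = 7·8·11 + 5·9·10 + 12·6·8 + 1·4·11 + 1·5·3 = 1701 ≡ 11.
  α_i^2 mod 13 = [12, 3, 10, 3, 12].
  S_2 = Σ v_i α_i^2 r_i = 7·12·11 + 5·3·10 + 12·10·8 + 1·3·11 + 1·12·3 = 2103 ≡ 10.
  S = (3, 11, 10) ≠ 0, so r is not a codeword (an error is present).
Step 3: locate the error. For a single error e at position i, S_ℓ = v_i·e·α_i^ℓ, so α_err = S_1/S_0.
  S_0^{−1} = 3^{−1} = 9 (mod 13), so α_err = 11·9 = 99 ≡ 8 = α_1. Error position i = 1.
  Consistency check: S_2/S_1 = 10·6 = 60 ≡ 8 = α_err ✓ (single-error assumption holds).
Step 4: error magnitude e = S_0/v_1 = S_0·∏_{j≠1}(α_1 − α_j) = 3·2 = 6 ≡ 6 (mod 13).
Step 5: correct position 1: c_1 = r_1 − e = 11 − 6 ≡ 5 (mod 13). Hence c = [5, 10, 8, 11, 3].
  Check: interpolating c through the α_i gives m(x) = 4 + 5·x (degree < 2) with m(α_i) = c_i for every i, so c is indeed a codeword.


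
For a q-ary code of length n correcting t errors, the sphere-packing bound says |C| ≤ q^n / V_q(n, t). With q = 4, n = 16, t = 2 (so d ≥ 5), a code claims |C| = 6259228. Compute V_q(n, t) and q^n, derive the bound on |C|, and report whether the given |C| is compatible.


V_q(n, t) = 1129, q^n = 4294967296, Hamming bound = 3804222, |C| = 6259228 > bound (violated).

Step 1: Compute V_q(n, t) = Σ_{j=0}^2 C(n, j) (q−1)^j.
  j = 0: C(16,0)·(3)^0 = 1·1 = 1.
  j = 1: C(16,1)·(3)^1 = 16·3 = 48.
  j = 2: C(16,2)·(3)^2 = 120·9 = 1080.
  V_q(n, t) = 1 + 48 + 1080 = 1129.
Step 2: q^n = 4^16 = 4294967296.
Step 3: Hamming bound ⌊q^n / V_q(n,t)⌋ = ⌊4294967296/1129⌋ = 3804222.
Step 4: Compare |C| = 6259228 to 3804222: violated.
The claimed |C| lies above the Hamming bound, so no 4-ary code of length 16 with d ≥ 5 can have 6259228 codewords.


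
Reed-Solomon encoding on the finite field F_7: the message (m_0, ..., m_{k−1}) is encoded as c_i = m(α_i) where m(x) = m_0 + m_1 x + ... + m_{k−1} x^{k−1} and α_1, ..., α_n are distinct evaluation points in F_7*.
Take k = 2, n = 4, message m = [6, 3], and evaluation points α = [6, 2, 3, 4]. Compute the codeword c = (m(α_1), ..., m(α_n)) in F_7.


c = [3, 5, 1, 4]

Message polynomial: m(x) = 6 + 3·x (mod 7).
For each evaluation point α_i, compute m(α_i) mod 7:
  α_1 = 6: Horner steps 3 → 3, so m(6) = 3.
  α_2 = 2: Horner steps 3 → 5, so m(2) = 5.
  α_3 = 3: Horner steps 3 → 1, so m(3) = 1.
  α_4 = 4: Horner steps 3 → 4, so m(4) = 4.
Codeword c = [3, 5, 1, 4] ∈ F_7^4.


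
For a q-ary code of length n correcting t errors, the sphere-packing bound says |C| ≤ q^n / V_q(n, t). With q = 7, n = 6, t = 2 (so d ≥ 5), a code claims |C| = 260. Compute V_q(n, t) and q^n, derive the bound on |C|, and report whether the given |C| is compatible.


V_q(n, t) = 577, q^n = 117649, Hamming bound = 203, |C| = 260 > bound (violated).

Step 1: Compute V_q(n, t) = Σ_{j=0}^2 C(n, j) (q−1)^j.
  j = 0: C(6,0)·(6)^0 = 1·1 = 1.
  j = 1: C(6,1)·(6)^1 = 6·6 = 36.
  j = 2: C(6,2)·(6)^2 = 15·36 = 540.
  V_q(n, t) = 1 + 36 + 540 = 577.
Step 2: q^n = 7^6 = 117649.
Step 3: Hamming bound ⌊q^n / V_q(n,t)⌋ = ⌊117649/577⌋ = 203.
Step 4: Compare |C| = 260 to 203: violated.
The claimed |C| lies above the Hamming bound, so no 7-ary code of length 6 with d ≥ 5 can have 260 codewords.


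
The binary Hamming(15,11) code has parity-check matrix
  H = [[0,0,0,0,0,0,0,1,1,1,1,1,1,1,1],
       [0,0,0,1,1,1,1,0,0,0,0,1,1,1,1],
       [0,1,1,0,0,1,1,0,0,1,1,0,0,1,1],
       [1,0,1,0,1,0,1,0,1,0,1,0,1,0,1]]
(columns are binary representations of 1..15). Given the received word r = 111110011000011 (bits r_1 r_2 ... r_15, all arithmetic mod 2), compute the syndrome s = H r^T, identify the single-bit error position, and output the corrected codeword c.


s = (0, 0, 0, 1)^T, error position = 1, corrected codeword c = 011110011000011

Compute s = H r^T mod 2 one row at a time:
  s_1 = 1 + 1 + 0 + 0 + 0 + 0 + 1 + 1 = 4 ≡ 0 (mod 2).
  s_2 = 1 + 1 + 0 + 0 + 0 + 0 + 1 + 1 = 4 ≡ 0 (mod 2).
  s_3 = 1 + 1 + 0 + 0 + 0 + 0 + 1 + 1 = 4 ≡ 0 (mod 2).
  s_4 = 1 + 1 + 1 + 0 + 1 + 0 + 0 + 1 = 5 ≡ 1 (mod 2).
s = (0, 0, 0, 1)^T — this equals column 1 of H (binary 0001), so error is at position 1.
Correct: flip bit 1 of r = 111110011000011 to get c = 011110011000011.


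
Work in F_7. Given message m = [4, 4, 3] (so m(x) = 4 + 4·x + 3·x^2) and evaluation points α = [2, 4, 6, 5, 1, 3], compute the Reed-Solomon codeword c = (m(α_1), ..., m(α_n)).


c = [3, 5, 3, 1, 4, 1]

Message polynomial: m(x) = 4 + 4·x + 3·x^2 (mod 7).
For each evaluation point α_i, compute m(α_i) mod 7:
  α_1 = 2: Horner steps 3 → 3 → 3, so m(2) = 3.
  α_2 = 4: Horner steps 3 → 2 → 5, so m(4) = 5.
  α_3 = 6: Horner steps 3 → 1 → 3, so m(6) = 3.
  α_4 = 5: Horner steps 3 → 5 → 1, so m(5) = 1.
  α_5 = 1: Horner steps 3 → 0 → 4, so m(1) = 4.
  α_6 = 3: Horner steps 3 → 6 → 1, so m(3) = 1.
Codeword c = [3, 5, 3, 1, 4, 1] ∈ F_7^6.


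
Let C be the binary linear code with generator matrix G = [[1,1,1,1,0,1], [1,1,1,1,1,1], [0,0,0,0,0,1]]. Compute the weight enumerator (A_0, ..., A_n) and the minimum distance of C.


Weight distribution: A_0 = 1, A_1 = 2, A_2 = 1, A_4 = 1, A_5 = 2, A_6 = 1. Minimum distance d = 1.

Enumerate all 2^3 = 8 messages m ∈ F_2^3.
For each, compute codeword c = mG in F_2^6, then tally its weight.
  m = 000 → c = 000000, weight = 0.
  m = 100 → c = 111101, weight = 5.
  m = 010 → c = 111111, weight = 6.
  m = 110 → c = 000010, weight = 1.
  m = 001 → c = 000001, weight = 1.
  m = 101 → c = 111100, weight = 4.
  m = 011 → c = 111110, weight = 5.
  m = 111 → c = 000011, weight = 2.
Tally weights:
  weight 0: 1 codewords.
  weight 1: 2 codewords.
  weight 2: 1 codewords.
  weight 4: 1 codewords.
  weight 5: 2 codewords.
  weight 6: 1 codewords.
Minimum distance d = smallest w > 0 with A_w > 0 = 1.
Sanity: Σ A_w = 8 = 2^3 = 8 ✓.


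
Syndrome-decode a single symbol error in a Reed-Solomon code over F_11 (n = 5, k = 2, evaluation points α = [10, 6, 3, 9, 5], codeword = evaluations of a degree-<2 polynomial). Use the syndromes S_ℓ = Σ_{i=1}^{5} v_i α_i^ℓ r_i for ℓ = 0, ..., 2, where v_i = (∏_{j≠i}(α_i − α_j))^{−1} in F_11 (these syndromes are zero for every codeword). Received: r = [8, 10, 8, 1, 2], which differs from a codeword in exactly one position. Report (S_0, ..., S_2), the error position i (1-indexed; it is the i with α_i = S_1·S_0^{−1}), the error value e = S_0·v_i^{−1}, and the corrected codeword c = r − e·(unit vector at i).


S = (4, 7, 4), error at position 1, error magnitude e = 10, c = [9, 10, 8, 1, 2].

Step 1: column multipliers v_i = (∏_{j≠i}(α_i − α_j))^{−1} mod 11.
  i = 1 (α = 10): (10−6)(10−3)(10−9)(10−5) = 4·7·1·5 = 140 ≡ 8, so v_1 = 8^{−1} = 7 (mod 11).
  i = 2 (α = 6): (6−10)(6−3)(6−9)(6−5) = (−4)·3·(−3)·1 = 36 ≡ 3, so v_2 = 3^{−1} = 4 (mod 11).
  i = 3 (α = 3): (3−10)(3−6)(3−9)(3−5) = (−7)·(−3)·(−6)·(−2) = 252 ≡ 10, so v_3 = 10^{−1} = 10 (mod 11).
  i = 4 (α = 9): (9−10)(9−6)(9−3)(9−5) = (−1)·3·6·4 = −72 ≡ 5, so v_4 = 5^{−1} = 9 (mod 11).
  i = 5 (α = 5): (5−10)(5−6)(5−3)(5−9) = (−5)·(−1)·2·(−4) = −40 ≡ 4, so v_5 = 4^{−1} = 3 (mod 11).
  v = [7, 4, 10, 9, 3].
Step 2: syndromes of r = [8, 10, 8, 1, 2] (all sums mod 11).
  S_0 = Σ v_i r_i = 7·8 + 4·10 + 10·8 + 9·1 + 3·2 = 191 ≡ 4.
  S_1 = Σ v_i α_i r_i = 7·10·8 + 4·6·10 + 10·3·8 + 9·9·1 + 3·5·2 = 1151 ≡ 7.
  α_i^2 mod 11 = [1, 3, 9, 4, 3].
  S_2 = Σ v_i α_i^2 r_i = 7·1·8 + 4·3·10 + 10·9·8 + 9·4·1 + 3·3·2 = 950 ≡ 4.
  S = (4, 7, 4) ≠ 0, so r is not a codeword (an error is present).
Step 3: locate the error. For a single error e at position i, S_ℓ = v_i·e·α_i^ℓ, so α_err = S_1/S_0.
  S_0^{−1} = 4^{−1} = 3 (mod 11), so α_err = 7·3 = 21 ≡ 10 = α_1. Error position i = 1.
  Consistency check: S_2/S_1 = 4·8 = 32 ≡ 10 = α_err ✓ (single-error assumption holds).
Step 4: error magnitude e = S_0/v_1 = S_0·∏_{j≠1}(α_1 − α_j) = 4·8 = 32 ≡ 10 (mod 11).
Step 5: correct position 1: c_1 = r_1 − e = 8 − 10 ≡ 9 (mod 11). Hence c = [9, 10, 8, 1, 2].
  Check: interpolating c through the α_i gives m(x) = 6 + 8·x (degree < 2) with m(α_i) = c_i for every i, so c is indeed a codeword.
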